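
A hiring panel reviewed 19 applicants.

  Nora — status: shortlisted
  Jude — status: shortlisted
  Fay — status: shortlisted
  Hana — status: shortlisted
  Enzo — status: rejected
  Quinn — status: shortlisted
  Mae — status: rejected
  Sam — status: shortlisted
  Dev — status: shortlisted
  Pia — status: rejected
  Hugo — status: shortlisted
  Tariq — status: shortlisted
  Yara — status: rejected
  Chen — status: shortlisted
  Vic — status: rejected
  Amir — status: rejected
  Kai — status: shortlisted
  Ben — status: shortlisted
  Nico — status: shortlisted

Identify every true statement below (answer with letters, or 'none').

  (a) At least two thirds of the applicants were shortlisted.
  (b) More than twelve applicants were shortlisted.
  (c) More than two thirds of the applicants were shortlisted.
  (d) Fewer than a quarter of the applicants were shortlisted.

(a), (b), (c)

|A| = 19, |A ∩ B| = 13, |A ∖ B| = 6.
(a) |A ∩ B| / |A| ≥ 2/3: holds.
(b) |A ∩ B| > 12: holds.
(c) |A ∩ B| / |A| > 2/3: holds.
(d) |A ∩ B| / |A| < 1/4: fails.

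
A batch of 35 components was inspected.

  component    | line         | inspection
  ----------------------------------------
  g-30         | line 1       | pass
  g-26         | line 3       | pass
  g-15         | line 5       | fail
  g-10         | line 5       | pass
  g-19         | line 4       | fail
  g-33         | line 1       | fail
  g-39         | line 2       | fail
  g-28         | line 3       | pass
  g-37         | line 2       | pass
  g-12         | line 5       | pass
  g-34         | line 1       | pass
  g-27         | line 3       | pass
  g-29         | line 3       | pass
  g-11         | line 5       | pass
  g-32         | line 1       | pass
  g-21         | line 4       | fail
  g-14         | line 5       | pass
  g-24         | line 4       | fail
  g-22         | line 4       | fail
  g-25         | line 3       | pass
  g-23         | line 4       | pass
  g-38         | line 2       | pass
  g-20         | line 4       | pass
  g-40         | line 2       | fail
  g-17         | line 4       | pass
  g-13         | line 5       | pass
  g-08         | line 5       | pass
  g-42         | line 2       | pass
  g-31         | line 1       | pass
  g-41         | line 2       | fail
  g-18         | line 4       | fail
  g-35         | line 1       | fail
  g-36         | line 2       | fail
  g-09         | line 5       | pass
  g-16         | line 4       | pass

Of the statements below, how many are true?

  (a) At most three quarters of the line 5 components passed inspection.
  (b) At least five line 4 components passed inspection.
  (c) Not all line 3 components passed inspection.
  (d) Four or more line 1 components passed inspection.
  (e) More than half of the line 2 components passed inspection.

(a) line 5: |A| = 8, |A ∩ B| = 7; needs |A ∩ B| / |A| ≤ 3/4 — false.
(b) line 4: |A| = 9, |A ∩ B| = 4; needs |A ∩ B| ≥ 5 — false.
(c) line 3: |A| = 5, |A ∩ B| = 5; needs A ⊄ B (|A ∖ B| ≥ 1) — false.
(d) line 1: |A| = 6, |A ∩ B| = 4; needs |A ∩ B| ≥ 4 — true.
(e) line 2: |A| = 7, |A ∩ B| = 3; needs |A ∩ B| > |A ∖ B| — false.

1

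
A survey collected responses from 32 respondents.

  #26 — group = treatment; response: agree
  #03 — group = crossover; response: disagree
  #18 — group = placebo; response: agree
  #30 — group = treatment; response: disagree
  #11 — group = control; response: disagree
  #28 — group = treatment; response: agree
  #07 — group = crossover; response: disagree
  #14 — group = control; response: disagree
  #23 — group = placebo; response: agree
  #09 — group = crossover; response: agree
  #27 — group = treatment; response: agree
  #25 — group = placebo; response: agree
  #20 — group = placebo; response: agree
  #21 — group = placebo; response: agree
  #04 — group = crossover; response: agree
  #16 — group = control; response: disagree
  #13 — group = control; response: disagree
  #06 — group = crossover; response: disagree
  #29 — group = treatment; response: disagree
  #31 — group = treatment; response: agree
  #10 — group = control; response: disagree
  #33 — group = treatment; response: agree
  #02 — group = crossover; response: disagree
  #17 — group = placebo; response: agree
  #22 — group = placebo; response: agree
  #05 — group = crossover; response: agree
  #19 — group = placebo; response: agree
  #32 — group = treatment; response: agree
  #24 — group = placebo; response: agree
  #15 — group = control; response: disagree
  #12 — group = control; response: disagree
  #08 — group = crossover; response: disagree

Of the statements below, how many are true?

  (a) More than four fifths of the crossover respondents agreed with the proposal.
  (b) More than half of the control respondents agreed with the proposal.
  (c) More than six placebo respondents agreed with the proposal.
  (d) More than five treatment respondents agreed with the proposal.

(a) crossover: |A| = 8, |A ∩ B| = 3; needs |A ∩ B| / |A| > 4/5 — false.
(b) control: |A| = 7, |A ∩ B| = 0; needs |A ∩ B| > |A ∖ B| — false.
(c) placebo: |A| = 9, |A ∩ B| = 9; needs |A ∩ B| > 6 — true.
(d) treatment: |A| = 8, |A ∩ B| = 6; needs |A ∩ B| > 5 — true.

2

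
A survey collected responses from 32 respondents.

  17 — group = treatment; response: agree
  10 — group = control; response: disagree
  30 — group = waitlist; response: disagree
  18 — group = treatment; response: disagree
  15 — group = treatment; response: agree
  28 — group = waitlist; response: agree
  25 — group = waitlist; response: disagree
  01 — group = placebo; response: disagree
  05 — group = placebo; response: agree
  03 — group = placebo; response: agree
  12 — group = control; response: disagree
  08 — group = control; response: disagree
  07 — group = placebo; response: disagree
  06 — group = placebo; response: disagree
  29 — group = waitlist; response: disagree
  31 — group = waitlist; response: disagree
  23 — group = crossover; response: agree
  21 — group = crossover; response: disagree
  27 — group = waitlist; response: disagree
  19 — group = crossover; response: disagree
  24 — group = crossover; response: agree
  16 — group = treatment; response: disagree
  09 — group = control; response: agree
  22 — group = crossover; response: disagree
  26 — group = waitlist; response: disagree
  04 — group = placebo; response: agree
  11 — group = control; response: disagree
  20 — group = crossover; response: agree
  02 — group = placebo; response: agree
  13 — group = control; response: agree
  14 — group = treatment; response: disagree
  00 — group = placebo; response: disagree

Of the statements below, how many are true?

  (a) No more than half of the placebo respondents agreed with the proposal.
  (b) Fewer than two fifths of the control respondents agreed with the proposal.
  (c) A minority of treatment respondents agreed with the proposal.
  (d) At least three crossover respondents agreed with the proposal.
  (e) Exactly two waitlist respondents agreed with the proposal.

(a) placebo: |A| = 8, |A ∩ B| = 4; needs |A ∩ B| ≤ |A ∖ B| — true.
(b) control: |A| = 6, |A ∩ B| = 2; needs |A ∩ B| / |A| < 2/5 — true.
(c) treatment: |A| = 5, |A ∩ B| = 2; needs |A ∩ B| < |A ∖ B| — true.
(d) crossover: |A| = 6, |A ∩ B| = 3; needs |A ∩ B| ≥ 3 — true.
(e) waitlist: |A| = 7, |A ∩ B| = 1; needs |A ∩ B| = 2 — false.

4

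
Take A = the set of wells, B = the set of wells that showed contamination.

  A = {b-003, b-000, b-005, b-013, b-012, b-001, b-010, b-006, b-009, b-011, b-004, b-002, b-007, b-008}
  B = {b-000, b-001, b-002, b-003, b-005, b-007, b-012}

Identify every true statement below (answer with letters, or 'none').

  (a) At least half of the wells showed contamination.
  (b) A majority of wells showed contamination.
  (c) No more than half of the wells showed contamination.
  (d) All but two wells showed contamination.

|A| = 14, |A ∩ B| = 7, |A ∖ B| = 7.
(a) |A ∩ B| ≥ |A ∖ B|: holds.
(b) |A ∩ B| > |A ∖ B|: fails.
(c) |A ∩ B| ≤ |A ∖ B|: holds.
(d) |A ∖ B| = 2: fails.

(a), (c)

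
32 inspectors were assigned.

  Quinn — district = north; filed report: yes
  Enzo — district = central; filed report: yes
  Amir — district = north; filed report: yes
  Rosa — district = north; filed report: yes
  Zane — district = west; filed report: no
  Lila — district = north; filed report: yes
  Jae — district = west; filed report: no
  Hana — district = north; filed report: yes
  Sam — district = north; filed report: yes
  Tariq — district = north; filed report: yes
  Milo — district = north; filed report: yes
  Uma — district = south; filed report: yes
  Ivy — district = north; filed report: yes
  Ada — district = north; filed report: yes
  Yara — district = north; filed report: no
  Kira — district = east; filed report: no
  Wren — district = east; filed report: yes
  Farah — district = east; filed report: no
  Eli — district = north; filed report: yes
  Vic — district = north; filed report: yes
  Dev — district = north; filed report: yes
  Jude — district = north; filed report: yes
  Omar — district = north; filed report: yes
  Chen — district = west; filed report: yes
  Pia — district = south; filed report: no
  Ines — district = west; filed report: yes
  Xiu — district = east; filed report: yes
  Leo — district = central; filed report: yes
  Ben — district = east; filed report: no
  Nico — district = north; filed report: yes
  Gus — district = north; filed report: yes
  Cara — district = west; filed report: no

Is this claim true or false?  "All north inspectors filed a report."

False

'All north inspectors filed a report' holds iff A ⊆ B, i.e. every element of A is in B (|A ∖ B| = 0).
|A| = 18, |A ∩ B| = 17, |A ∖ B| = 1.
So the statement is false.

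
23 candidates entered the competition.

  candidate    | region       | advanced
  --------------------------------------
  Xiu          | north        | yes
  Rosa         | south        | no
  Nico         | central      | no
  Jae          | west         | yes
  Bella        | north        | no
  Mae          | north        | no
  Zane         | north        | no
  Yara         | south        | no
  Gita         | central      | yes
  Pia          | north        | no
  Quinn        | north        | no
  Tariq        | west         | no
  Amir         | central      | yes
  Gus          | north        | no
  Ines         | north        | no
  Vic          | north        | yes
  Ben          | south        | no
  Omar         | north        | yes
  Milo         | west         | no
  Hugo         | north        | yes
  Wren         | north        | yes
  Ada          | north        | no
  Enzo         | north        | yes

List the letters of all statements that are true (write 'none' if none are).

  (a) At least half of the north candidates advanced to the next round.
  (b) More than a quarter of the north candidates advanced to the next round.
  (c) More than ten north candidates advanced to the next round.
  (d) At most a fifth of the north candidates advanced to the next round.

(b)

|A| = 14, |A ∩ B| = 6, |A ∖ B| = 8.
(a) |A ∩ B| ≥ |A ∖ B|: fails.
(b) |A ∩ B| / |A| > 1/4: holds.
(c) |A ∩ B| > 10: fails.
(d) |A ∩ B| / |A| ≤ 1/5: fails.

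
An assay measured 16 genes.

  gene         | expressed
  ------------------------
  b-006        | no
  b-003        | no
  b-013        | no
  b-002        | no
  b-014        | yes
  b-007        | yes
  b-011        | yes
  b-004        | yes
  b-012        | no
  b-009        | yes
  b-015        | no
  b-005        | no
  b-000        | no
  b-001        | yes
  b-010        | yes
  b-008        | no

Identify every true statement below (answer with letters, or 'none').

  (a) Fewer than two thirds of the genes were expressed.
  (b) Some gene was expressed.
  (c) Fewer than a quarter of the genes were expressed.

|A| = 16, |A ∩ B| = 7, |A ∖ B| = 9.
(a) |A ∩ B| / |A| < 2/3: holds.
(b) A ∩ B ≠ ∅ (|A ∩ B| ≥ 1): holds.
(c) |A ∩ B| / |A| < 1/4: fails.

(a), (b)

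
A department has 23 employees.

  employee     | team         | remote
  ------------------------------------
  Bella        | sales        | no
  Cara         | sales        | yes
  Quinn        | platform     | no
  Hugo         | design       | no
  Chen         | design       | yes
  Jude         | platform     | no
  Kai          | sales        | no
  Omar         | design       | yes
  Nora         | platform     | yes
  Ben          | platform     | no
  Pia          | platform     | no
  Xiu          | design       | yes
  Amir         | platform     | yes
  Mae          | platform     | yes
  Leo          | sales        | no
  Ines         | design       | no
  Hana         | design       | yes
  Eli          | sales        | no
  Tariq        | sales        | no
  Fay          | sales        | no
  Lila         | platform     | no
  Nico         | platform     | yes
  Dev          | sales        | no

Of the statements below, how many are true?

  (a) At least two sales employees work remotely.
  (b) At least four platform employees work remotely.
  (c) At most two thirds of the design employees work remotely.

2

(a) sales: |A| = 8, |A ∩ B| = 1; needs |A ∩ B| ≥ 2 — false.
(b) platform: |A| = 9, |A ∩ B| = 4; needs |A ∩ B| ≥ 4 — true.
(c) design: |A| = 6, |A ∩ B| = 4; needs |A ∩ B| / |A| ≤ 2/3 — true.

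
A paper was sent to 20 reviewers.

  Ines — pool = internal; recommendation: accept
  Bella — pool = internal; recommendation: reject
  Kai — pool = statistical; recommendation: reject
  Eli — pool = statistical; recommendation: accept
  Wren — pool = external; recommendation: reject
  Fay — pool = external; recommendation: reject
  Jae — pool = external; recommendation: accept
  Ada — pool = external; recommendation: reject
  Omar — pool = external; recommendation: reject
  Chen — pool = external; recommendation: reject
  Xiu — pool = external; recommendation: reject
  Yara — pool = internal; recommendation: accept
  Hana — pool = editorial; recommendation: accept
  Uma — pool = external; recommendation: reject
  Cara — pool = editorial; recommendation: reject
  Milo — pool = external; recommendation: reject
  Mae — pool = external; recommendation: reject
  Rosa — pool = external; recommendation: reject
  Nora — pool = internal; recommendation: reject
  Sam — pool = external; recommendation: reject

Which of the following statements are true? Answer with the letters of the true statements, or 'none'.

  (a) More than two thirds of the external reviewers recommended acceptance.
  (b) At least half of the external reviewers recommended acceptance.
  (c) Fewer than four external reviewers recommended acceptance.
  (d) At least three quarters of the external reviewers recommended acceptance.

(c)

|A| = 12, |A ∩ B| = 1, |A ∖ B| = 11.
(a) |A ∩ B| / |A| > 2/3: fails.
(b) |A ∩ B| ≥ |A ∖ B|: fails.
(c) |A ∩ B| < 4: holds.
(d) |A ∩ B| / |A| ≥ 3/4: fails.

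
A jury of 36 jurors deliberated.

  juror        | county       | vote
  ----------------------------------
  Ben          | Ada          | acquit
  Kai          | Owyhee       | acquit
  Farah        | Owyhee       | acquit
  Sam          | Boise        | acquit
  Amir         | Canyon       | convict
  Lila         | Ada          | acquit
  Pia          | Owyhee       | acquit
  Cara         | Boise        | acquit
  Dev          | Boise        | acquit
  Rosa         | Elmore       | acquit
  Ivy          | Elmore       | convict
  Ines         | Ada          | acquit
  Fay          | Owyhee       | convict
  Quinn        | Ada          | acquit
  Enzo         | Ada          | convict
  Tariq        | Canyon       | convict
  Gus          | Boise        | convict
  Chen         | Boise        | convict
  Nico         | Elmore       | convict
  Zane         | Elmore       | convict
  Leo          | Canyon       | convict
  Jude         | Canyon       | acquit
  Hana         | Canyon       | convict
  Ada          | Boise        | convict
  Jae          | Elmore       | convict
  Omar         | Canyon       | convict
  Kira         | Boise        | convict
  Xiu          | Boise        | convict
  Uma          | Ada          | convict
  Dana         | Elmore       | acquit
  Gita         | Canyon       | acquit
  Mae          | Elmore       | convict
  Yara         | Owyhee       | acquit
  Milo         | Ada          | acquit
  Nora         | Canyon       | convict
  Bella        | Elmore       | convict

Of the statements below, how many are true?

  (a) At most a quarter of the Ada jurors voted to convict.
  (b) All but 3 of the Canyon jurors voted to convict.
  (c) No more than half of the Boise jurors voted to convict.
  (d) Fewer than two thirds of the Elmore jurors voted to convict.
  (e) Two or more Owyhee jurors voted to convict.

(a) Ada: |A| = 7, |A ∩ B| = 2; needs |A ∩ B| / |A| ≤ 1/4 — false.
(b) Canyon: |A| = 8, |A ∩ B| = 6; needs |A ∖ B| = 3 — false.
(c) Boise: |A| = 8, |A ∩ B| = 5; needs |A ∩ B| ≤ |A ∖ B| — false.
(d) Elmore: |A| = 8, |A ∩ B| = 6; needs |A ∩ B| / |A| < 2/3 — false.
(e) Owyhee: |A| = 5, |A ∩ B| = 1; needs |A ∩ B| ≥ 2 — false.

0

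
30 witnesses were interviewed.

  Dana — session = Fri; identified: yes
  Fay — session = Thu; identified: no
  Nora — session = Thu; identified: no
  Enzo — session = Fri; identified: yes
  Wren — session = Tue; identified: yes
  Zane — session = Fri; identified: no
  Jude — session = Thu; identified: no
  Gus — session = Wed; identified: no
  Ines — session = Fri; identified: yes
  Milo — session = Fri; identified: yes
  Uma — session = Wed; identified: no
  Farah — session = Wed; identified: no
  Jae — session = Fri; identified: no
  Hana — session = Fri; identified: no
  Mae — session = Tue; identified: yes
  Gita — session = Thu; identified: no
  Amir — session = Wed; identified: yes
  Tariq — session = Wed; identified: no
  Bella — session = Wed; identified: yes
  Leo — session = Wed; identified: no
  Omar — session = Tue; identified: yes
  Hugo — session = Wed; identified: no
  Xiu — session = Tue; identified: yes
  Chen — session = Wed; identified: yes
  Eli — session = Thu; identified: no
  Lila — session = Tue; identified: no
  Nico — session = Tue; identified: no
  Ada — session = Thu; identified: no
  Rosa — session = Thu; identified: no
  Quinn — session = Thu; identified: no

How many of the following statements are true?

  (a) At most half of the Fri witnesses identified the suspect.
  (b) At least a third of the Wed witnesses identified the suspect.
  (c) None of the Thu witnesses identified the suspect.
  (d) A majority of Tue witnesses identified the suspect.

3

(a) Fri: |A| = 7, |A ∩ B| = 4; needs |A ∩ B| ≤ |A ∖ B| — false.
(b) Wed: |A| = 9, |A ∩ B| = 3; needs |A ∩ B| / |A| ≥ 1/3 — true.
(c) Thu: |A| = 8, |A ∩ B| = 0; needs A ∩ B = ∅ (|A ∩ B| = 0) — true.
(d) Tue: |A| = 6, |A ∩ B| = 4; needs |A ∩ B| > |A ∖ B| — true.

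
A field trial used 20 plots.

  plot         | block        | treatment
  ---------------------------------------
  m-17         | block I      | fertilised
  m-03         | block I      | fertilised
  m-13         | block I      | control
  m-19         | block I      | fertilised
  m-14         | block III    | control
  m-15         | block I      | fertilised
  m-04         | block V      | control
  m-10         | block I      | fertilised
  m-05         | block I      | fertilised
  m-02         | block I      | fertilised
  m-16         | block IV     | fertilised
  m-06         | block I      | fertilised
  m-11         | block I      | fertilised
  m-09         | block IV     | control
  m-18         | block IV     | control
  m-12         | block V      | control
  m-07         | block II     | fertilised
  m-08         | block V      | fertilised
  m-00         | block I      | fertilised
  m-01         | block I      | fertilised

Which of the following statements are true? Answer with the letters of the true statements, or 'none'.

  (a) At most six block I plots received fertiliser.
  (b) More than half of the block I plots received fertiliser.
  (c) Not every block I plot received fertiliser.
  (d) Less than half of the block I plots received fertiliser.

|A| = 12, |A ∩ B| = 11, |A ∖ B| = 1.
(a) |A ∩ B| ≤ 6: fails.
(b) |A ∩ B| > |A ∖ B|: holds.
(c) A ⊄ B (|A ∖ B| ≥ 1): holds.
(d) |A ∩ B| < |A ∖ B|: fails.

(b), (c)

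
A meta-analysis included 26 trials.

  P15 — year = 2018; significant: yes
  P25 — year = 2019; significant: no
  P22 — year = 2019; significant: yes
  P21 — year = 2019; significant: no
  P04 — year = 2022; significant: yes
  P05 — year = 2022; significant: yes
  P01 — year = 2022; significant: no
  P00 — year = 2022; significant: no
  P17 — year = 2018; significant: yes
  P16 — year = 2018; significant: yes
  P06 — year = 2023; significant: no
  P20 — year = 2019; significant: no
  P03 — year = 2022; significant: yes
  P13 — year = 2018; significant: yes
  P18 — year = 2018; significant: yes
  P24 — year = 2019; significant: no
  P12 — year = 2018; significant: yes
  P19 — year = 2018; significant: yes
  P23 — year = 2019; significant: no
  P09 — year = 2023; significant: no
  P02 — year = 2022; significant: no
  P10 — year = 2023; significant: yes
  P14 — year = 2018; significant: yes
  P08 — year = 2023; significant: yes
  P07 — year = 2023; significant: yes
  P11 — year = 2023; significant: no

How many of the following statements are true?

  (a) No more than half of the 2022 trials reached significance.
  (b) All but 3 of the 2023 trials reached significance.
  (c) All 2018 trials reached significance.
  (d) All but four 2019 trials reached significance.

(a) 2022: |A| = 6, |A ∩ B| = 3; needs |A ∩ B| ≤ |A ∖ B| — true.
(b) 2023: |A| = 6, |A ∩ B| = 3; needs |A ∖ B| = 3 — true.
(c) 2018: |A| = 8, |A ∩ B| = 8; needs A ⊆ B, i.e. every element of A is in B (|A ∖ B| = 0) — true.
(d) 2019: |A| = 6, |A ∩ B| = 1; needs |A ∖ B| = 4 — false.

3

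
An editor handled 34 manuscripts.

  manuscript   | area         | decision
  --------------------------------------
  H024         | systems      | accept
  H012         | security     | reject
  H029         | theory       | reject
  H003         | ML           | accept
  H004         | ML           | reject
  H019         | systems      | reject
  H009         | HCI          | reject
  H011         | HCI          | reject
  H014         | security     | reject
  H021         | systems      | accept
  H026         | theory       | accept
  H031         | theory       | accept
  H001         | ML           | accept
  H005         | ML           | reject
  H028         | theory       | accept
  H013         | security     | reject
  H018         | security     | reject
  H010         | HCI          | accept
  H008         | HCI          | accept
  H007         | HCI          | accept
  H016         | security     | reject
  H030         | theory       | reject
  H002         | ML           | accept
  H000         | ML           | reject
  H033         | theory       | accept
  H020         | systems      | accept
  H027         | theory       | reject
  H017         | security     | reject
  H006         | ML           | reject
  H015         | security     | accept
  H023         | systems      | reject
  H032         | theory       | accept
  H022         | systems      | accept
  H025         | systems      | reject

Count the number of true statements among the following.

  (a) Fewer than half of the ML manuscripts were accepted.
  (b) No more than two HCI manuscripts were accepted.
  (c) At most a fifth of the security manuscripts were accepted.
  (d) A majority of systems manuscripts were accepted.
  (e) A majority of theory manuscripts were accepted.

4

(a) ML: |A| = 7, |A ∩ B| = 3; needs |A ∩ B| < |A ∖ B| — true.
(b) HCI: |A| = 5, |A ∩ B| = 3; needs |A ∩ B| ≤ 2 — false.
(c) security: |A| = 7, |A ∩ B| = 1; needs |A ∩ B| / |A| ≤ 1/5 — true.
(d) systems: |A| = 7, |A ∩ B| = 4; needs |A ∩ B| > |A ∖ B| — true.
(e) theory: |A| = 8, |A ∩ B| = 5; needs |A ∩ B| > |A ∖ B| — true.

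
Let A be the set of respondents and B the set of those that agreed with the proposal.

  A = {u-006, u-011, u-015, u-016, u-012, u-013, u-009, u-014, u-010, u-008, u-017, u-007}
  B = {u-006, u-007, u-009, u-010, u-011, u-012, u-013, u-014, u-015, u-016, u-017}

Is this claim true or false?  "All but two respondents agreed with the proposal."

False

The determiner here denotes the relation: |A ∖ B| = 2.
A (the restrictor) = {u-006, u-011, u-015, u-016, u-012, u-013, u-009, u-014, u-010, u-008, u-017, u-007}, |A| = 12.
A ∖ B = {u-008}, so |A ∖ B| = 1.
|A ∖ B| = 1, so the statement is false.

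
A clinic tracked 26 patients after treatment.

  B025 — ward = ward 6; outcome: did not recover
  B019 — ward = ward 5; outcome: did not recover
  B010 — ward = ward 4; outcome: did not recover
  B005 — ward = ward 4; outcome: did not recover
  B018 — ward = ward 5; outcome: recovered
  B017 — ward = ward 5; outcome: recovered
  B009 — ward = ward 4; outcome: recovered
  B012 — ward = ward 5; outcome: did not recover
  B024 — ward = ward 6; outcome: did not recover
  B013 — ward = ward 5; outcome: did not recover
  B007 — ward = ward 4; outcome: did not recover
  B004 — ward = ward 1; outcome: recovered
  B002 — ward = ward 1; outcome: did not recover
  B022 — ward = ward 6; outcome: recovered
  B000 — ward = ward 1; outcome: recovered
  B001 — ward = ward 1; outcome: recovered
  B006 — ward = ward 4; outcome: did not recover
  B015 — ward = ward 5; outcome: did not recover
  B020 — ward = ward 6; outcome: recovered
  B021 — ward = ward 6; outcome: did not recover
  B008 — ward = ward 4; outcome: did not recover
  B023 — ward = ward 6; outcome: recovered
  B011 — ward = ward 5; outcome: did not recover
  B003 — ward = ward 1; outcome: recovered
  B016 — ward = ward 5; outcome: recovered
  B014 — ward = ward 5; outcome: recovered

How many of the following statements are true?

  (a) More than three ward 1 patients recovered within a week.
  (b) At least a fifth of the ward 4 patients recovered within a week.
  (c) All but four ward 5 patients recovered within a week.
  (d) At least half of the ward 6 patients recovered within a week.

(a) ward 1: |A| = 5, |A ∩ B| = 4; needs |A ∩ B| > 3 — true.
(b) ward 4: |A| = 6, |A ∩ B| = 1; needs |A ∩ B| / |A| ≥ 1/5 — false.
(c) ward 5: |A| = 9, |A ∩ B| = 4; needs |A ∖ B| = 4 — false.
(d) ward 6: |A| = 6, |A ∩ B| = 3; needs |A ∩ B| ≥ |A ∖ B| — true.

2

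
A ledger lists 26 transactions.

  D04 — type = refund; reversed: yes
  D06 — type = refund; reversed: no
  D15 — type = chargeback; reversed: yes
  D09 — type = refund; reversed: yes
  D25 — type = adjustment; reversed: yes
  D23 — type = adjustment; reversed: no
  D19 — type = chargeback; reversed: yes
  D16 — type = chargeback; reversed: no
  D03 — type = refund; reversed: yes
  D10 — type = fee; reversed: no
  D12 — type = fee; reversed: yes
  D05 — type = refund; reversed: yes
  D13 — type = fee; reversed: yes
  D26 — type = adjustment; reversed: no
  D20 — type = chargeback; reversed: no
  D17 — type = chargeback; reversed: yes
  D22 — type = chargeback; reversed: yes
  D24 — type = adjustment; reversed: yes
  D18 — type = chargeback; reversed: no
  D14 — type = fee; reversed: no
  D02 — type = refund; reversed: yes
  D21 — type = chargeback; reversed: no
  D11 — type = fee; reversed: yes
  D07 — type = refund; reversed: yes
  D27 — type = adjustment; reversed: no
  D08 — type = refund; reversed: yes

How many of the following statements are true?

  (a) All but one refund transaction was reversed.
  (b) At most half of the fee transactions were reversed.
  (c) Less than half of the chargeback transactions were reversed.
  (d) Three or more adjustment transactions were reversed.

(a) refund: |A| = 8, |A ∩ B| = 7; needs |A ∖ B| = 1 — true.
(b) fee: |A| = 5, |A ∩ B| = 3; needs |A ∩ B| ≤ |A ∖ B| — false.
(c) chargeback: |A| = 8, |A ∩ B| = 4; needs |A ∩ B| < |A ∖ B| — false.
(d) adjustment: |A| = 5, |A ∩ B| = 2; needs |A ∩ B| ≥ 3 — false.

1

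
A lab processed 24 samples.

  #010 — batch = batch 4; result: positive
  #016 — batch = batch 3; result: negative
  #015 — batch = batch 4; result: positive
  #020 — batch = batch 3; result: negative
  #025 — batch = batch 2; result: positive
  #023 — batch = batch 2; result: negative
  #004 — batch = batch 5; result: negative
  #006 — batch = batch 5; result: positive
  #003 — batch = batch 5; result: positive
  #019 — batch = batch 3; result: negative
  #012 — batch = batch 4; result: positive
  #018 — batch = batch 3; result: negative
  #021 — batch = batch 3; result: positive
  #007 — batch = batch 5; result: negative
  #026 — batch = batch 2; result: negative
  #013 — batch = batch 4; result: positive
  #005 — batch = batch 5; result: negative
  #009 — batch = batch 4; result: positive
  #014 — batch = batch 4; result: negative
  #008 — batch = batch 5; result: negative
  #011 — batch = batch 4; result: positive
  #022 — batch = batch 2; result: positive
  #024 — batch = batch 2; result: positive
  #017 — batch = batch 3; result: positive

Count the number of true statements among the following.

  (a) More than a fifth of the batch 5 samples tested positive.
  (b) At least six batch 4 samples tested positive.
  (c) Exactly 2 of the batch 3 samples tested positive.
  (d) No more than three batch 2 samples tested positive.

4

(a) batch 5: |A| = 6, |A ∩ B| = 2; needs |A ∩ B| / |A| > 1/5 — true.
(b) batch 4: |A| = 7, |A ∩ B| = 6; needs |A ∩ B| ≥ 6 — true.
(c) batch 3: |A| = 6, |A ∩ B| = 2; needs |A ∩ B| = 2 — true.
(d) batch 2: |A| = 5, |A ∩ B| = 3; needs |A ∩ B| ≤ 3 — true.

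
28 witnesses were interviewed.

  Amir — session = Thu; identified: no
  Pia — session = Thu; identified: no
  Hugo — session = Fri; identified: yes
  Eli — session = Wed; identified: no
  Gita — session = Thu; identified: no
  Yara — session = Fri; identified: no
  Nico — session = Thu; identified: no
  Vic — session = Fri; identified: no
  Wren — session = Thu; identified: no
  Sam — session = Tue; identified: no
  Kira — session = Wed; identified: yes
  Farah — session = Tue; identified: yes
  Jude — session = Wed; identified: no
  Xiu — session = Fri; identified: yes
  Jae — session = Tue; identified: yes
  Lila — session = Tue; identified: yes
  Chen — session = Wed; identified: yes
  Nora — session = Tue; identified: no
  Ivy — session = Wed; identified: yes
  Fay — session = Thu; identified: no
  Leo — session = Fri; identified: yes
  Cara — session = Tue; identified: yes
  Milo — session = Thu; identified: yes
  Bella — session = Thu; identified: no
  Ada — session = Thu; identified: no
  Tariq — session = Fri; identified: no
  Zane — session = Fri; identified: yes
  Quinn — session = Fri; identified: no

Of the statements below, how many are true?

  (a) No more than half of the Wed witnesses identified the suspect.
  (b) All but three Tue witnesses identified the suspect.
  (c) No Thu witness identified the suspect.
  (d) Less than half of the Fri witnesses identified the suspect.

0

(a) Wed: |A| = 5, |A ∩ B| = 3; needs |A ∩ B| ≤ |A ∖ B| — false.
(b) Tue: |A| = 6, |A ∩ B| = 4; needs |A ∖ B| = 3 — false.
(c) Thu: |A| = 9, |A ∩ B| = 1; needs A ∩ B = ∅ (|A ∩ B| = 0) — false.
(d) Fri: |A| = 8, |A ∩ B| = 4; needs |A ∩ B| < |A ∖ B| — false.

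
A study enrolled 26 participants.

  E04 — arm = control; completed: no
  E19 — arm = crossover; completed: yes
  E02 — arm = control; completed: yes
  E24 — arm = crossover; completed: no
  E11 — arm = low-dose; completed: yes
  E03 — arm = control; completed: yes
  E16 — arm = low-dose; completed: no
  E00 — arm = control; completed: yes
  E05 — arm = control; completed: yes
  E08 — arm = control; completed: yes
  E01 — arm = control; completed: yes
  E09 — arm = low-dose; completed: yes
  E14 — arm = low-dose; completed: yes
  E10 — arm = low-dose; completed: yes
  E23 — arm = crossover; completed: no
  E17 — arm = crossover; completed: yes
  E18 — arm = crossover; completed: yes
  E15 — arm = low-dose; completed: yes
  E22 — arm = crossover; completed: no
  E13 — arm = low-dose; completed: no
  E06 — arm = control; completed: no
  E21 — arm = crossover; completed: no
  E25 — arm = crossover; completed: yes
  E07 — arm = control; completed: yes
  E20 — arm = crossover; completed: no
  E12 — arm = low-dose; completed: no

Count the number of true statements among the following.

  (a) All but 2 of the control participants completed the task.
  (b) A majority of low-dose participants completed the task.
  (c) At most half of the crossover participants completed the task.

3

(a) control: |A| = 9, |A ∩ B| = 7; needs |A ∖ B| = 2 — true.
(b) low-dose: |A| = 8, |A ∩ B| = 5; needs |A ∩ B| > |A ∖ B| — true.
(c) crossover: |A| = 9, |A ∩ B| = 4; needs |A ∩ B| ≤ |A ∖ B| — true.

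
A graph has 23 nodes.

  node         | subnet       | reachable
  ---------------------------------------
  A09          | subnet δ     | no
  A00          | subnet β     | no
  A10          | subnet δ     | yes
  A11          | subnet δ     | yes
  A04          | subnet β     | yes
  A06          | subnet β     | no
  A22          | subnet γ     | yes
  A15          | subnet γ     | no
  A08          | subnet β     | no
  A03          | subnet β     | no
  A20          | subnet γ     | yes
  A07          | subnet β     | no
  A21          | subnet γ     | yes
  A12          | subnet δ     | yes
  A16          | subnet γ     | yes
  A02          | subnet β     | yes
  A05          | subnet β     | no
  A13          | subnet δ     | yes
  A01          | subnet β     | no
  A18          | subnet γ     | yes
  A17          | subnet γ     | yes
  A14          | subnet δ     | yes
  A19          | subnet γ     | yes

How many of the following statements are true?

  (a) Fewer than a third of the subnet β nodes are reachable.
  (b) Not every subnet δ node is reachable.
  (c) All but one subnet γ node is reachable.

3

(a) subnet β: |A| = 9, |A ∩ B| = 2; needs |A ∩ B| / |A| < 1/3 — true.
(b) subnet δ: |A| = 6, |A ∩ B| = 5; needs A ⊄ B (|A ∖ B| ≥ 1) — true.
(c) subnet γ: |A| = 8, |A ∩ B| = 7; needs |A ∖ B| = 1 — true.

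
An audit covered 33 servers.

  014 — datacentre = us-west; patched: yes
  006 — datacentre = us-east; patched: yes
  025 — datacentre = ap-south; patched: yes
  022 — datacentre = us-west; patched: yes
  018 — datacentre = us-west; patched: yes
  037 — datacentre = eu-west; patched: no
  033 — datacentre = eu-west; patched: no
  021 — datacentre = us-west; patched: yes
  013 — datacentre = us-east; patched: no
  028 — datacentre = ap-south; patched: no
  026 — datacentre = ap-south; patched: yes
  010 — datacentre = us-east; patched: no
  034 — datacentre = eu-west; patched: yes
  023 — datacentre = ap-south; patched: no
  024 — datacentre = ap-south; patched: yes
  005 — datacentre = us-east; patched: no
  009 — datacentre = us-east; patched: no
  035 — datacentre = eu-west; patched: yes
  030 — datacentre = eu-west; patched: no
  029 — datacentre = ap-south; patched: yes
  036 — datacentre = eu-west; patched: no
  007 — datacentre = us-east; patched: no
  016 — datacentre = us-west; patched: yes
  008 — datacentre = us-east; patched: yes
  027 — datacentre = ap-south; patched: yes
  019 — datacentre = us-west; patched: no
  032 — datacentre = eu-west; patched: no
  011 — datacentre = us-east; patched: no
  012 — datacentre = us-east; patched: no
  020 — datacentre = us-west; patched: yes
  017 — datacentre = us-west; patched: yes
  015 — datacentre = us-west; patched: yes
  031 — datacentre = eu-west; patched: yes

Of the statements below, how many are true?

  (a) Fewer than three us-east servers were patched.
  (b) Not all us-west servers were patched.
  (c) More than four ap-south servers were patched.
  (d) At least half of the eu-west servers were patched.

(a) us-east: |A| = 9, |A ∩ B| = 2; needs |A ∩ B| < 3 — true.
(b) us-west: |A| = 9, |A ∩ B| = 8; needs A ⊄ B (|A ∖ B| ≥ 1) — true.
(c) ap-south: |A| = 7, |A ∩ B| = 5; needs |A ∩ B| > 4 — true.
(d) eu-west: |A| = 8, |A ∩ B| = 3; needs |A ∩ B| ≥ |A ∖ B| — false.

3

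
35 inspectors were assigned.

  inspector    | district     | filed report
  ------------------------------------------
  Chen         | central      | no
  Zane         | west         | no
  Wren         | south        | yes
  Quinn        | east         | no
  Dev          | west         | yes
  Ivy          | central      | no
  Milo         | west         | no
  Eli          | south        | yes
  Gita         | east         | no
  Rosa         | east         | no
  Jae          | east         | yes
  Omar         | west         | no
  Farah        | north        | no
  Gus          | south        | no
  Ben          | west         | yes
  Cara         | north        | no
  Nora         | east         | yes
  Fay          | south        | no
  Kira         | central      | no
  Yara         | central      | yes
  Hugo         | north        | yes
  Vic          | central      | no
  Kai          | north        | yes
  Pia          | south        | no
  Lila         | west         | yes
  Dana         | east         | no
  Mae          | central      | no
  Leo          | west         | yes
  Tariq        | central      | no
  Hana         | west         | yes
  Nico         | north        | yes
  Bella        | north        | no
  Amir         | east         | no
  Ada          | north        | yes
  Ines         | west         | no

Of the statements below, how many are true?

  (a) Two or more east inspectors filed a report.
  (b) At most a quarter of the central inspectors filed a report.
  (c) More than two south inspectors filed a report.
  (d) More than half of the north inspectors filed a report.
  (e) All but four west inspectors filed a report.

(a) east: |A| = 7, |A ∩ B| = 2; needs |A ∩ B| ≥ 2 — true.
(b) central: |A| = 7, |A ∩ B| = 1; needs |A ∩ B| / |A| ≤ 1/4 — true.
(c) south: |A| = 5, |A ∩ B| = 2; needs |A ∩ B| > 2 — false.
(d) north: |A| = 7, |A ∩ B| = 4; needs |A ∩ B| > |A ∖ B| — true.
(e) west: |A| = 9, |A ∩ B| = 5; needs |A ∖ B| = 4 — true.

4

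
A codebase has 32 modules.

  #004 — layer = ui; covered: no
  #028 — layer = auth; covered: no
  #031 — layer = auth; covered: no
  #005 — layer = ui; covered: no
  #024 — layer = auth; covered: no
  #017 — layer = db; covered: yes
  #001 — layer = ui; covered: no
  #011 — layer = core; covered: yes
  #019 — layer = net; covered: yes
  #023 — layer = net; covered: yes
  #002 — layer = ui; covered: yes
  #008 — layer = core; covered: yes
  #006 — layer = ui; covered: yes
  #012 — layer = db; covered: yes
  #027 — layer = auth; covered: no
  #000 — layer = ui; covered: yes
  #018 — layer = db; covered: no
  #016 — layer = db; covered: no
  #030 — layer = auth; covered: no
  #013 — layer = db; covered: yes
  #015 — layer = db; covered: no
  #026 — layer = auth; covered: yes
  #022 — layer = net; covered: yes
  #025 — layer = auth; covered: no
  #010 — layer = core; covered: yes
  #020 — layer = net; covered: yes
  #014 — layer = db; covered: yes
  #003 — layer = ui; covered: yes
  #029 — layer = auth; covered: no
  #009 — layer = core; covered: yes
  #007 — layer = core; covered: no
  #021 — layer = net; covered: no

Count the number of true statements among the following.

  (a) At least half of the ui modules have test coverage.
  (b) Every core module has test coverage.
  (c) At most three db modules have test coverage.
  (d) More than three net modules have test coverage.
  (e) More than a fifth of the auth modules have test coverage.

(a) ui: |A| = 7, |A ∩ B| = 4; needs |A ∩ B| ≥ |A ∖ B| — true.
(b) core: |A| = 5, |A ∩ B| = 4; needs A ⊆ B, i.e. every element of A is in B (|A ∖ B| = 0) — false.
(c) db: |A| = 7, |A ∩ B| = 4; needs |A ∩ B| ≤ 3 — false.
(d) net: |A| = 5, |A ∩ B| = 4; needs |A ∩ B| > 3 — true.
(e) auth: |A| = 8, |A ∩ B| = 1; needs |A ∩ B| / |A| > 1/5 — false.

2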